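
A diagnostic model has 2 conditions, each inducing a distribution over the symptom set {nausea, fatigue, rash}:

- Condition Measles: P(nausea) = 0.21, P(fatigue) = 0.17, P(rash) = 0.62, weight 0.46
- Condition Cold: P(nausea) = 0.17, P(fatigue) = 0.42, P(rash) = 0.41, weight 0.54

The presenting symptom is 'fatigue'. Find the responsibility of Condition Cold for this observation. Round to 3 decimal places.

0.744

P(component k | x) = w_k·f_k(x) / marginal(x), where marginal(x) = Σ_j w_j·f_j(x).
Categorical probabilities:
  L_Measles = 0.17
  L_Cold = 0.42
Multiply by the mixture weights:
  w_Measles·L_Measles = 0.46 × 0.17 = 0.0782
  w_Cold·L_Cold = 0.54 × 0.42 = 0.2268
Evidence: 0.0782 + 0.2268 = 0.305
Responsibility of Condition Cold: 0.2268 / 0.305 ≈ 0.744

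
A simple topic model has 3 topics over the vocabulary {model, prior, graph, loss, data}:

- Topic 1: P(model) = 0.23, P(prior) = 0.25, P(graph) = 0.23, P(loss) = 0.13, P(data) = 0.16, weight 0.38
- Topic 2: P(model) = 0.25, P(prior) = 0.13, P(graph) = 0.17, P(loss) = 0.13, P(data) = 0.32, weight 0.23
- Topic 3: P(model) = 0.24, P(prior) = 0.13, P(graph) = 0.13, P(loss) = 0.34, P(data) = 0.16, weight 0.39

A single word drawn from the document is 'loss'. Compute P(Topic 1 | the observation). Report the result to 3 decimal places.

0.233

Posterior ∝ prior × likelihood, so P(k | x) ∝ π_k f_k(x); normalise over all components.
Evaluate each component's likelihood at the observed value:
  L_1 = 0.13
  L_2 = 0.13
  L_3 = 0.34
Unnormalised posteriors:
  π_1·L_1 = 0.38 × 0.13 = 0.0494
  π_2·L_2 = 0.23 × 0.13 = 0.0299
  π_3·L_3 = 0.39 × 0.34 = 0.1326
Marginal: 0.0494 + 0.0299 + 0.1326 = 0.2119
So the posterior for Topic 1 is 0.0494 / 0.2119 ≈ 0.233.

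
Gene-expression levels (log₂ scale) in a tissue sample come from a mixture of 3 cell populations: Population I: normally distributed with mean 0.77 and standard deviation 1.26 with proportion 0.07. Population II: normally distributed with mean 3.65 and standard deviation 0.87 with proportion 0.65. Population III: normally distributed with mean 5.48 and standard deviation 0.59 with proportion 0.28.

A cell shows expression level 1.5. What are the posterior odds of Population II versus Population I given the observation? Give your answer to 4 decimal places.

0.7506

Since P(k|x) ∝ w_k f_k(x), the posterior odds are w_i f_i(x) / (w_j f_j(x)).
Normal densities:
  L_I = 0.267702
  L_II = 0.0216392
  L_III = 8.88596e-11
Odds = (0.65/0.07) × (0.0216392/0.267702) = 9.28571 × 0.0808332 ≈ 0.7506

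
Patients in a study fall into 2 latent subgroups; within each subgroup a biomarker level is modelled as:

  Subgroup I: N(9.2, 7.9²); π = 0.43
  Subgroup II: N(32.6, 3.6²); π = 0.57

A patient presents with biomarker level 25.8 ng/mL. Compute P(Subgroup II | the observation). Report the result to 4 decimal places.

The responsibility of component k is π_k f_k(x) divided by Σ_j π_j f_j(x).
Component likelihoods at x = 25.8 ng/mL:
  f_I = (1/(7.9·√(2π)))·exp(−(25.8−9.2)²/(2·7.9²)) = 0.050499·exp(-2.20766) = 0.00555276
  f_II = (1/(3.6·√(2π)))·exp(−(25.8−32.6)²/(2·3.6²)) = 0.110817·exp(-1.78395) = 0.0186143
Prior × likelihood for each component:
  π_I·f_I = 0.43 × 0.00555276 = 0.00238769
  π_II·f_II = 0.57 × 0.0186143 = 0.0106102
Sum: 0.00238769 + 0.0106102 = 0.0129979
P(Subgroup II | data) ≈ 0.8163

0.8163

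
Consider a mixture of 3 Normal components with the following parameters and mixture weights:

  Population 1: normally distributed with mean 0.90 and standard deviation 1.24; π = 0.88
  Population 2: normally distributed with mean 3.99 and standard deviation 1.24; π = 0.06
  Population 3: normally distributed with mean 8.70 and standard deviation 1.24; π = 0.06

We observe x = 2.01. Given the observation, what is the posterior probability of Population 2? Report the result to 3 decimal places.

P(component k | x) = π_k·f_k(x) / marginal(x), where marginal(x) = Σ_j π_j·f_j(x).
Normal densities:
  f_1 = 0.215519
  f_2 = 0.0899147
  f_3 = 1.53751e-07
Prior × likelihood for each component:
  π_1·f_1 = 0.88 × 0.215519 = 0.189657
  π_2·f_2 = 0.06 × 0.0899147 = 0.00539488
  π_3·f_3 = 0.06 × 1.53751e-07 = 9.22505e-09
Normaliser: 0.189657 + 0.00539488 + 9.22505e-09 = 0.195052
P(Population 2 | 2.01) = 0.00539488 / 0.195052 ≈ 0.028

0.028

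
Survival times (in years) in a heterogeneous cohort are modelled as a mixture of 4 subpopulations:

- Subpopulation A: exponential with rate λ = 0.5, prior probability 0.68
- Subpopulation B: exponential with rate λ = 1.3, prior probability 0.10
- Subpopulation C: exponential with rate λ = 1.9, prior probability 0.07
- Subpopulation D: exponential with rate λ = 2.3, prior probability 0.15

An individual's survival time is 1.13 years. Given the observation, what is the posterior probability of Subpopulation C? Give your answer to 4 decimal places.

The responsibility of component k is π_k f_k(x) divided by Σ_j π_j f_j(x).
Evaluate each component's likelihood at the observed value:
  L_A = 0.5·e^(−0.5·1.13) = 0.5·e^(−0.5650) = 0.28418
  L_B = 1.3·e^(−1.3·1.13) = 1.3·e^(−1.4690) = 0.299202
  L_C = 1.9·e^(−1.9·1.13) = 1.9·e^(−2.1470) = 0.221985
  L_D = 2.3·e^(−2.3·1.13) = 2.3·e^(−2.5990) = 0.171
Weight by the priors:
  π_A·L_A = 0.68 × 0.28418 = 0.193242
  π_B·L_B = 0.10 × 0.299202 = 0.0299202
  π_C·L_C = 0.07 × 0.221985 = 0.0155389
  π_D·L_D = 0.15 × 0.171 = 0.02565
Denominator: 0.193242 + 0.0299202 + 0.0155389 + 0.02565 = 0.264352
P(Subpopulation C | data) ≈ 0.0588

0.0588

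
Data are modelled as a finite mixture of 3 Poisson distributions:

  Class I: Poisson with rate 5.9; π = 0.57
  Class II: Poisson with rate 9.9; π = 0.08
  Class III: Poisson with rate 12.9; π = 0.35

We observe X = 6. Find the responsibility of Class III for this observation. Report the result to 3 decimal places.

0.055

P(component k | x) = π_k·f_k(x) / marginal(x), where marginal(x) = Σ_j π_j·f_j(x).
Evaluate each component's likelihood at the observed value:
  L_I = e^(−5.9)·5.9^6/6! = 0.160488
  L_II = e^(−9.9)·9.9^6/6! = 0.065609
  L_III = e^(−12.9)·12.9^6/6! = 0.0159885
Multiply by the mixture weights:
  π_I·L_I = 0.57 × 0.160488 = 0.0914781
  π_II·L_II = 0.08 × 0.065609 = 0.00524872
  π_III·L_III = 0.35 × 0.0159885 = 0.00559597
Normaliser: 0.0914781 + 0.00524872 + 0.00559597 = 0.102323
Responsibility of Class III: 0.00559597 / 0.102323 ≈ 0.055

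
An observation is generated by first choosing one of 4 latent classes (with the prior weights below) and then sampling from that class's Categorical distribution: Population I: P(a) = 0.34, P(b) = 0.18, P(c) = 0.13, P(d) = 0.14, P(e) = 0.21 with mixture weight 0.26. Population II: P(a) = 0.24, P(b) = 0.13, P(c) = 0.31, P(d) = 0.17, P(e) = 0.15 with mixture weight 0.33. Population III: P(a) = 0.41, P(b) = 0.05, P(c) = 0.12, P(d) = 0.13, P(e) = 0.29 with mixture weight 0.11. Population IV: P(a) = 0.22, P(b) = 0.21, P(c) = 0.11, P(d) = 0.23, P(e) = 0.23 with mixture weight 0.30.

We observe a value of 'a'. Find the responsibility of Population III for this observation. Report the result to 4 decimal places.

Apply Bayes' rule: the posterior for each component is proportional to its prior times its likelihood at x.
Component likelihoods at x = 'a':
  L_I = P(a | comp) = 0.34
  L_II = P(a | comp) = 0.24
  L_III = P(a | comp) = 0.41
  L_IV = P(a | comp) = 0.22
Multiply by the mixture weights:
  P(Z=I)·L_I = 0.26 × 0.34 = 0.0884
  P(Z=II)·L_II = 0.33 × 0.24 = 0.0792
  P(Z=III)·L_III = 0.11 × 0.41 = 0.0451
  P(Z=IV)·L_IV = 0.30 × 0.22 = 0.066
Normaliser: 0.0884 + 0.0792 + 0.0451 + 0.066 = 0.2787
P(Population III | 'a') = 0.0451 / 0.2787 ≈ 0.1618

0.1618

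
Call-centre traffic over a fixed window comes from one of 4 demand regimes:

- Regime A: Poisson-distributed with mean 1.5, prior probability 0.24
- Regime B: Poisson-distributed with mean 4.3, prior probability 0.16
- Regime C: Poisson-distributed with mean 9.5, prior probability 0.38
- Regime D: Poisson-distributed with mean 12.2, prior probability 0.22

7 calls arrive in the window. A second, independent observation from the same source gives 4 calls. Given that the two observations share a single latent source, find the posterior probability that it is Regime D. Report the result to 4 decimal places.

P(component k | x) = π_k·f_k(x) / marginal(x), where marginal(x) = Σ_j π_j·f_j(x).
Since both observations come from the same component, the likelihood for component k is f_k(x₁)·f_k(x₂).
  p_A = [e^(−1.5)·1.5^7/7! = 0.000756426] × [0.0470665] = 3.56023e-05
  p_B = [e^(−4.3)·4.3^7/7! = 0.0731783] × [0.193284] = 0.0141442
  p_C = [e^(−9.5)·9.5^7/7! = 0.103714] × [0.025403] = 0.00263465
  p_D = [e^(−12.2)·12.2^7/7! = 0.0401509] × [0.00464339] = 0.000186437
Weight by the priors:
  π_A·p_A = 0.24 × 3.56023e-05 = 8.54456e-06
  π_B·p_B = 0.16 × 0.0141442 = 0.00226307
  π_C·p_C = 0.38 × 0.00263465 = 0.00100117
  π_D·p_D = 0.22 × 0.000186437 = 4.1016e-05
Normaliser: 8.54456e-06 + 0.00226307 + 0.00100117 + 4.1016e-05 = 0.0033138
So the posterior for Regime D is 4.1016e-05 / 0.0033138 ≈ 0.0124.

0.0124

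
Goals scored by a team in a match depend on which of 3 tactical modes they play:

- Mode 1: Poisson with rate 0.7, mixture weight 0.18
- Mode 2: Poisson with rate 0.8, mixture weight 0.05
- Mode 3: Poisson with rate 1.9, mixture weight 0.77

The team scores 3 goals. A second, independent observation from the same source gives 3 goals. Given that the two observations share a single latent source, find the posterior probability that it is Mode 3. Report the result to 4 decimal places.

Posterior ∝ prior × likelihood, so P(k | x) ∝ π_k f_k(x); normalise over all components.
Since both observations come from the same component, the likelihood for component k is f_k(x₁)·f_k(x₂).
  p_1 = [0.0283881] × [0.0283881] = 0.000805886
  p_2 = [0.0383427] × [0.0383427] = 0.00147017
  p_3 = [0.170982] × [0.170982] = 0.0292348
Weight by the priors:
  π_1·p_1 = 0.18 × 0.000805886 = 0.000145059
  π_2·p_2 = 0.05 × 0.00147017 = 7.35083e-05
  π_3·p_3 = 0.77 × 0.0292348 = 0.0225108
Sum: 0.000145059 + 7.35083e-05 + 0.0225108 = 0.0227294
P(Mode 3 | x) = 0.0225108 / 0.0227294 ≈ 0.9904

0.9904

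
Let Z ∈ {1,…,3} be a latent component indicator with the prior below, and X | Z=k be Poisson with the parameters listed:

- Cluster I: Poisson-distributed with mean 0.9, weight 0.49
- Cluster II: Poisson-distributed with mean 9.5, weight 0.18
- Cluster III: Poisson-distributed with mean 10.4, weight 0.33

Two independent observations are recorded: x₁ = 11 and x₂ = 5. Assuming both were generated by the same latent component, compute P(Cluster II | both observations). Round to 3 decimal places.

Posterior ∝ prior × likelihood, so P(k | x) ∝ π_k f_k(x); normalise over all components.
Since both observations come from the same component, the likelihood for component k is f_k(x₁)·f_k(x₂).
  p_I = [e^(−0.9)·0.9^11/11! = 3.19629e-09] × [0.00200063] = 6.3946e-12
  p_II = [e^(−9.5)·9.5^11/11! = 0.106661] × [0.0482658] = 0.00514808
  p_III = [e^(−10.4)·10.4^11/11! = 0.117368] × [0.0308548] = 0.00362136
Unnormalised posteriors:
  π_I·p_I = 0.49 × 6.3946e-12 = 3.13335e-12
  π_II·p_II = 0.18 × 0.00514808 = 0.000926655
  π_III·p_III = 0.33 × 0.00362136 = 0.00119505
Marginal: 3.13335e-12 + 0.000926655 + 0.00119505 = 0.0021217
So the posterior for Cluster II is 0.000926655 / 0.0021217 ≈ 0.437.

0.437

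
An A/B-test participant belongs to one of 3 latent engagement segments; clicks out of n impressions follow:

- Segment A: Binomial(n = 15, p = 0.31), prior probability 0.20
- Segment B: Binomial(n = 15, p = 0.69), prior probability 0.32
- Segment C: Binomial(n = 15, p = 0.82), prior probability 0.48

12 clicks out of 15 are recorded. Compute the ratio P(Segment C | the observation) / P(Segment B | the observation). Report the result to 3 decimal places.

Posterior odds = (π_i f_i(x)) / (π_j f_j(x)); the normalising sum cancels.
Binomial probabilities:
  L_A = C(15,12)·0.31^12·0.69^3 = 455·7.87663e-07·0.328509 = 0.000117733
  L_B = C(15,12)·0.69^12·0.31^3 = 455·0.0116463·0.029791 = 0.157865
  L_C = C(15,12)·0.82^12·0.18^3 = 455·0.0924201·0.005832 = 0.245242
Odds = (0.48/0.32) × (0.245242/0.157865) = 1.5 × 1.55349 ≈ 2.330

2.330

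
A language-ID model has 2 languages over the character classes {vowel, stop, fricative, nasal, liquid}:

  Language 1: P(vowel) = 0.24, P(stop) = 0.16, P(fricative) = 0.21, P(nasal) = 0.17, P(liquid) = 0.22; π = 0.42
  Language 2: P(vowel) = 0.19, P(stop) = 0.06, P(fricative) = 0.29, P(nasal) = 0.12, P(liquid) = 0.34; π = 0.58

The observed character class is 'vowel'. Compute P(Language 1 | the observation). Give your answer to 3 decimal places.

P(component k | x) = π_k·f_k(x) / marginal(x), where marginal(x) = Σ_j π_j·f_j(x).
Categorical probabilities:
  p_1 = P(vowel | comp) = 0.24
  p_2 = P(vowel | comp) = 0.19
Weight by the priors:
  π_1·p_1 = 0.42 × 0.24 = 0.1008
  π_2·p_2 = 0.58 × 0.19 = 0.1102
Marginal: 0.1008 + 0.1102 = 0.211
P(Language 1 | data) ≈ 0.478

0.478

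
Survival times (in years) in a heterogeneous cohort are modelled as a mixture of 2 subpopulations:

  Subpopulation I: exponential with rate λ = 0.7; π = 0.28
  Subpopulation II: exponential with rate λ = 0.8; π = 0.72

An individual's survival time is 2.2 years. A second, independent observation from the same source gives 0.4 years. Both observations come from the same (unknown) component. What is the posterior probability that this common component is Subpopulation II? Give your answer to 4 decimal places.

The responsibility of component k is w_k f_k(x) divided by Σ_j w_j f_j(x).
Since both observations come from the same component, the likelihood for component k is f_k(x₁)·f_k(x₂).
  f_I = [0.150067] × [0.529049] = 0.0793926
  f_II = [0.137636] × [0.580919] = 0.0799553
Unnormalised posteriors:
  w_I·f_I = 0.28 × 0.0793926 = 0.0222299
  w_II·f_II = 0.72 × 0.0799553 = 0.0575678
Normaliser: 0.0222299 + 0.0575678 = 0.0797978
P(Subpopulation II | x₁,x₂) ≈ 0.7214

0.7214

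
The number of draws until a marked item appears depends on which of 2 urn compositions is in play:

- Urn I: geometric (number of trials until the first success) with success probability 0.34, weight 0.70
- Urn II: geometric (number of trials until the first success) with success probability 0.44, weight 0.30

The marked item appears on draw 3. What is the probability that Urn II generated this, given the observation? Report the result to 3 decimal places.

P(component k | x) = π_k·f_k(x) / marginal(x), where marginal(x) = Σ_j π_j·f_j(x).
Geometric probabilities:
  p_I = 0.148104
  p_II = 0.137984
Weight by the priors:
  π_I·p_I = 0.70 × 0.148104 = 0.103673
  π_II·p_II = 0.30 × 0.137984 = 0.0413952
Denominator: 0.103673 + 0.0413952 = 0.145068
P(Urn II | data) = 0.0413952 / 0.145068 ≈ 0.285

0.285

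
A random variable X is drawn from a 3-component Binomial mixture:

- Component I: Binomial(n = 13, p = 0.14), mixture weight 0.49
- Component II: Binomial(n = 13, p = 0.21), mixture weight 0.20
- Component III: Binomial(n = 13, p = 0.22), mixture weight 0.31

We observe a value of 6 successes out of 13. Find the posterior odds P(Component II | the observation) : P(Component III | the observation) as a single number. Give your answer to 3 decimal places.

The posterior odds equal the prior odds times the likelihood ratio: (P(Z=i)/P(Z=j))·(f_i(x)/f_j(x)).
Binomial probabilities:
  f_I = 0.00449547
  f_II = 0.0282633
  f_III = 0.0341756
Posterior odds = (P(Z=II)·f_II) / (P(Z=III)·f_III) = (0.20·0.0282633) / (0.31·0.0341756) = 0.00565266 / 0.0105944 ≈ 0.534

0.534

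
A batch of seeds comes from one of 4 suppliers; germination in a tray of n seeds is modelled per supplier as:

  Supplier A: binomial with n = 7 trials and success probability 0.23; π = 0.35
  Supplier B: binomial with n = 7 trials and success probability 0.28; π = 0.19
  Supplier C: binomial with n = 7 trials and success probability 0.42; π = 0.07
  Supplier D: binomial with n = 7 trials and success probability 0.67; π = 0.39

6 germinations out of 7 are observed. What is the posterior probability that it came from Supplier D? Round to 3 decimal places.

0.973

Posterior ∝ prior × likelihood, so P(k | x) ∝ P(Z=k) f_k(x); normalise over all components.
Component likelihoods at x = 6 germinations out of 7:
  p_A = 0.000797913
  p_B = 0.00242873
  p_C = 0.0222855
  p_D = 0.208959
Prior × likelihood for each component:
  P(Z=A)·p_A = 0.35 × 0.000797913 = 0.00027927
  P(Z=B)·p_B = 0.19 × 0.00242873 = 0.000461458
  P(Z=C)·p_C = 0.07 × 0.0222855 = 0.00155998
  P(Z=D)·p_D = 0.39 × 0.208959 = 0.081494
Sum: 0.00027927 + 0.000461458 + 0.00155998 + 0.081494 = 0.0837947
P(Supplier D | 6 germinations out of 7) ≈ 0.973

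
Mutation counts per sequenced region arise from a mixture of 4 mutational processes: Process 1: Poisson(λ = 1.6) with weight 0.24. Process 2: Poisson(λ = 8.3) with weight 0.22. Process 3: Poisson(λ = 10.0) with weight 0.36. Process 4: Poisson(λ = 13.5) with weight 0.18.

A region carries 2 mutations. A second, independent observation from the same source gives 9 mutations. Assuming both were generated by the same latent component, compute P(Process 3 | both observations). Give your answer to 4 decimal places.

P(component k | x) = π_k·f_k(x) / marginal(x), where marginal(x) = Σ_j π_j·f_j(x).
Since both observations come from the same component, the likelihood for component k is f_k(x₁)·f_k(x₂).
  L_1 = [e^(−1.6)·1.6^2/2! = 0.258428] × [3.82336e-05] = 9.88063e-06
  L_2 = [e^(−8.3)·8.3^2/2! = 0.00856016] × [0.128025] = 0.00109592
  L_3 = [e^(−10.0)·10.0^2/2! = 0.00227] × [0.12511] = 0.000283999
  L_4 = [e^(−13.5)·13.5^2/2! = 0.000124929] × [0.0562685] = 7.02955e-06
Multiply by the mixture weights:
  π_1·L_1 = 0.24 × 9.88063e-06 = 2.37135e-06
  π_2·L_2 = 0.22 × 0.00109592 = 0.000241102
  π_3·L_3 = 0.36 × 0.000283999 = 0.00010224
  π_4·L_4 = 0.18 × 7.02955e-06 = 1.26532e-06
Normaliser: 2.37135e-06 + 0.000241102 + 0.00010224 + 1.26532e-06 = 0.000346978
P(Process 3 | x₁, x₂) = 0.00010224 / 0.000346978 ≈ 0.2947

0.2947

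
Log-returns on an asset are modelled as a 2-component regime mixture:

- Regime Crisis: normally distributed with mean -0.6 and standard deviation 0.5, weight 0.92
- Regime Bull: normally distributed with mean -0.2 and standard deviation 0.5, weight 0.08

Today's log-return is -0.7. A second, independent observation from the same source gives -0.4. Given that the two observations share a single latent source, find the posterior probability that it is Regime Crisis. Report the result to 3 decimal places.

The responsibility of component k is P(Z=k) f_k(x) divided by Σ_j P(Z=j) f_j(x).
Since both observations come from the same component, the likelihood for component k is f_k(x₁)·f_k(x₂).
  L_Crisis = [(1/(0.5·√(2π)))·exp(−(-0.7−-0.6)²/(2·0.5²)) = 0.797885·exp(-0.02000) = 0.782085] × [0.73654] = 0.576037
  L_Bull = [(1/(0.5·√(2π)))·exp(−(-0.7−-0.2)²/(2·0.5²)) = 0.797885·exp(-0.50000) = 0.483941] × [0.73654] = 0.356442
Unnormalised posteriors:
  P(Z=Crisis)·L_Crisis = 0.92 × 0.576037 = 0.529954
  P(Z=Bull)·L_Bull = 0.08 × 0.356442 = 0.0285154
Marginal: 0.529954 + 0.0285154 = 0.55847
P(Regime Crisis | data) ≈ 0.949

0.949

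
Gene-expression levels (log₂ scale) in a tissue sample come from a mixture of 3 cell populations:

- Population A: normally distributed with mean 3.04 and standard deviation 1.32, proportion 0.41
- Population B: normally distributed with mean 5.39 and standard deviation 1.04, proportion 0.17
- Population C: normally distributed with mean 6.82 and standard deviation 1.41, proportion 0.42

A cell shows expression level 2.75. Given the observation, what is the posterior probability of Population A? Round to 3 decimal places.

P(component k | x) = π_k·f_k(x) / marginal(x), where marginal(x) = Σ_j π_j·f_j(x).
Normal densities:
  p_A = (1/(1.32·√(2π)))·exp(−(2.75−3.04)²/(2·1.32²)) = 0.302229·exp(-0.02413) = 0.295023
  p_B = (1/(1.04·√(2π)))·exp(−(2.75−5.39)²/(2·1.04²)) = 0.383598·exp(-3.22189) = 0.0152977
  p_C = (1/(1.41·√(2π)))·exp(−(2.75−6.82)²/(2·1.41²)) = 0.282938·exp(-4.16601) = 0.0043895
Unnormalised posteriors:
  π_A·p_A = 0.41 × 0.295023 = 0.120959
  π_B·p_B = 0.17 × 0.0152977 = 0.00260061
  π_C·p_C = 0.42 × 0.0043895 = 0.00184359
Sum: 0.120959 + 0.00260061 + 0.00184359 = 0.125403
So the posterior for Population A is 0.120959 / 0.125403 ≈ 0.965.

0.965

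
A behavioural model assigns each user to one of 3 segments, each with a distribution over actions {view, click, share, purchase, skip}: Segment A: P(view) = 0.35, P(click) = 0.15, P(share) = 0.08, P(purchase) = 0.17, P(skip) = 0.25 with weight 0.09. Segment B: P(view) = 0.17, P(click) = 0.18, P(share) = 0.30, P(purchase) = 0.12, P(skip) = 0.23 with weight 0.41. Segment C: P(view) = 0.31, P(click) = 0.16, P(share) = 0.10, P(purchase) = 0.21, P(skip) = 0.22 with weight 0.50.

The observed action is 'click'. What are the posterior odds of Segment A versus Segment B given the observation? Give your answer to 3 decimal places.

Only the two components matter; the odds are (π_i f_i(x)) / (π_j f_j(x)).
Evaluate each component's likelihood at the observed value:
  f_A = 0.15
  f_B = 0.18
  f_C = 0.16
Odds = (0.09/0.41) × (0.15/0.18) = 0.219512 × 0.833333 ≈ 0.183

0.183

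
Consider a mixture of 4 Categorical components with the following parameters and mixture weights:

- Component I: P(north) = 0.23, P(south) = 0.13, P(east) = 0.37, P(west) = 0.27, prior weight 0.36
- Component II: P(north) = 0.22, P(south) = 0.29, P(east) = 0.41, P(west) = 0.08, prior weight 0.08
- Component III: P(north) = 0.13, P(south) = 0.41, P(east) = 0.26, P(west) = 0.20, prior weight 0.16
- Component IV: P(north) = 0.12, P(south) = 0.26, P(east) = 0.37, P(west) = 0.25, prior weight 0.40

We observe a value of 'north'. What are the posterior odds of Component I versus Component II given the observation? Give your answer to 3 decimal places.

Posterior odds = (P(Z=i) f_i(x)) / (P(Z=j) f_j(x)); the normalising sum cancels.
Component likelihoods at x = 'north':
  p_I = 0.23
  p_II = 0.22
  p_III = 0.13
  p_IV = 0.12
0.0828 / 0.0176 ≈ 4.705

4.705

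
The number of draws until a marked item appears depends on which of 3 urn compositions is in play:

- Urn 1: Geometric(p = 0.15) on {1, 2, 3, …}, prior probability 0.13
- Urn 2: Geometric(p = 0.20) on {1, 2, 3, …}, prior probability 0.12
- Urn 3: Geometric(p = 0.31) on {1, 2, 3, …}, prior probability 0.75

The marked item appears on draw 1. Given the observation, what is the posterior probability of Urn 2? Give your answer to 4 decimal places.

The responsibility of component k is π_k f_k(x) divided by Σ_j π_j f_j(x).
Evaluate each component's likelihood at the observed value:
  L_1 = 0.15·(1−0.15)^0 = 0.15·1 = 0.15
  L_2 = 0.20·(1−0.20)^0 = 0.20·1 = 0.2
  L_3 = 0.31·(1−0.31)^0 = 0.31·1 = 0.31
Multiply by the mixture weights:
  π_1·L_1 = 0.13 × 0.15 = 0.0195
  π_2·L_2 = 0.12 × 0.2 = 0.024
  π_3·L_3 = 0.75 × 0.31 = 0.2325
Denominator: 0.0195 + 0.024 + 0.2325 = 0.276
P(Urn 2 | data) = 0.024 / 0.276 ≈ 0.0870

0.0870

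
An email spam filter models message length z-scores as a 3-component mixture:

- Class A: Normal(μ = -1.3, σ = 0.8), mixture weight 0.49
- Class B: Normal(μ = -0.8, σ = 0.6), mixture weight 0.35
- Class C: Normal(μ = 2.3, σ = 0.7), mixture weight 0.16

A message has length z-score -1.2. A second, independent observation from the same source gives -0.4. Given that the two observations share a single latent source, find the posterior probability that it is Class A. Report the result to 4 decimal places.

0.3929

By Bayes' theorem, P(k | x) = π_k f_k(x) / Σ_j π_j f_j(x).
Since both observations come from the same component, the likelihood for component k is f_k(x₁)·f_k(x₂).
  p_A = [(1/(0.8·√(2π)))·exp(−(-1.2−-1.3)²/(2·0.8²)) = 0.498678·exp(-0.00781) = 0.494797] × [0.264846] = 0.131045
  p_B = [(1/(0.6·√(2π)))·exp(−(-1.2−-0.8)²/(2·0.6²)) = 0.664904·exp(-0.22222) = 0.532413] × [0.532413] = 0.283464
  p_C = [(1/(0.7·√(2π)))·exp(−(-1.2−2.3)²/(2·0.7²)) = 0.569918·exp(-12.50000) = 2.12389e-06] × [0.000335114] = 7.11744e-10
Multiply by the mixture weights:
  π_A·p_A = 0.49 × 0.131045 = 0.064212
  π_B·p_B = 0.35 × 0.283464 = 0.0992124
  π_C·p_C = 0.16 × 7.11744e-10 = 1.13879e-10
Sum: 0.064212 + 0.0992124 + 1.13879e-10 = 0.163424
P(Class A | data) ≈ 0.3929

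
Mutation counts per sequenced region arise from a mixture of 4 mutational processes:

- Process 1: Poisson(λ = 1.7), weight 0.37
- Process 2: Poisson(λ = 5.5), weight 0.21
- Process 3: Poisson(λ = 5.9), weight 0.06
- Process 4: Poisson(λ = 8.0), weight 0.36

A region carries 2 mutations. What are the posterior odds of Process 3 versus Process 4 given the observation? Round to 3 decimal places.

0.740

Since P(k|x) ∝ π_k f_k(x), the posterior odds are π_i f_i(x) / (π_j f_j(x)).
Component likelihoods at x = 2 mutations:
  L_1 = 0.263978
  L_2 = 0.0618124
  L_3 = 0.04768
  L_4 = 0.0107348
0.0028608 / 0.00386453 ≈ 0.740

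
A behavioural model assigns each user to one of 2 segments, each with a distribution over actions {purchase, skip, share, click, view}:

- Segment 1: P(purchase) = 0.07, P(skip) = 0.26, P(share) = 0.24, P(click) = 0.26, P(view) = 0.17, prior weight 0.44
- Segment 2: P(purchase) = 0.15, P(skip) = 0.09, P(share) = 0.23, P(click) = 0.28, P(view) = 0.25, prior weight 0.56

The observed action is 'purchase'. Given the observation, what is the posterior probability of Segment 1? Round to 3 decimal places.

By Bayes' theorem, P(k | x) = π_k f_k(x) / Σ_j π_j f_j(x).
Component likelihoods at x = 'purchase':
  L_1 = 0.07
  L_2 = 0.15
Prior × likelihood for each component:
  π_1·L_1 = 0.44 × 0.07 = 0.0308
  π_2·L_2 = 0.56 × 0.15 = 0.084
Normaliser: 0.0308 + 0.084 = 0.1148
P(Segment 1 | x) ≈ 0.268

0.268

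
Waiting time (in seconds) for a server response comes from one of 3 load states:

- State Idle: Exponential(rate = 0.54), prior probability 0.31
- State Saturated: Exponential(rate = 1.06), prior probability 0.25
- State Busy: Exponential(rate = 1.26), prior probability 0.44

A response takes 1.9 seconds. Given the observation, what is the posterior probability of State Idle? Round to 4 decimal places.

Apply Bayes' rule: the posterior for each component is proportional to its prior times its likelihood at x.
Evaluate each component's likelihood at the observed value:
  L_Idle = 0.54·e^(−0.54·1.9) = 0.54·e^(−1.0260) = 0.193556
  L_Saturated = 1.06·e^(−1.06·1.9) = 1.06·e^(−2.0140) = 0.141461
  L_Busy = 1.26·e^(−1.26·1.9) = 1.26·e^(−2.3940) = 0.114993
Prior × likelihood for each component:
  w_Idle·L_Idle = 0.31 × 0.193556 = 0.0600025
  w_Saturated·L_Saturated = 0.25 × 0.141461 = 0.0353653
  w_Busy·L_Busy = 0.44 × 0.114993 = 0.0505967
Evidence: 0.0600025 + 0.0353653 + 0.0505967 = 0.145964
P(State Idle | the observation) = 0.0600025 / 0.145964 ≈ 0.4111

0.4111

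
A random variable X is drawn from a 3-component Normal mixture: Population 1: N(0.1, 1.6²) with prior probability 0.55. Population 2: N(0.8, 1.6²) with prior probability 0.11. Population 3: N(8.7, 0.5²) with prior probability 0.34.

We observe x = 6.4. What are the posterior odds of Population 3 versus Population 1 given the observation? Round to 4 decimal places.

Posterior odds = (P(Z=i) f_i(x)) / (P(Z=j) f_j(x)); the normalising sum cancels.
Normal densities:
  L_1 = (1/(1.6·√(2π)))·exp(−(6.4−0.1)²/(2·1.6²)) = 0.249339·exp(-7.75195) = 0.000107191
  L_2 = (1/(1.6·√(2π)))·exp(−(6.4−0.8)²/(2·1.6²)) = 0.249339·exp(-6.12500) = 0.000545427
  L_3 = (1/(0.5·√(2π)))·exp(−(6.4−8.7)²/(2·0.5²)) = 0.797885·exp(-10.58000) = 2.02817e-05
Posterior odds = (P(Z=3)·L_3) / (P(Z=1)·L_1) = (0.34·2.02817e-05) / (0.55·0.000107191) = 6.89578e-06 / 5.89552e-05 ≈ 0.1170

0.1170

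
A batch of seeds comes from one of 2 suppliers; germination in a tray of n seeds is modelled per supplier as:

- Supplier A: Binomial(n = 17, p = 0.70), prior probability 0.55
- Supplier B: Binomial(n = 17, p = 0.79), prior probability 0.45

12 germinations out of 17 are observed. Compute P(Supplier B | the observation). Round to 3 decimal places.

0.370

Apply Bayes' rule: the posterior for each component is proportional to its prior times its likelihood at x.
Component likelihoods at x = 12 germinations out of 17:
  L_A = 0.208129
  L_B = 0.149339
Multiply by the mixture weights:
  π_A·L_A = 0.55 × 0.208129 = 0.114471
  π_B·L_B = 0.45 × 0.149339 = 0.0672023
Denominator: 0.114471 + 0.0672023 = 0.181673
P(Supplier B | the observation) ≈ 0.370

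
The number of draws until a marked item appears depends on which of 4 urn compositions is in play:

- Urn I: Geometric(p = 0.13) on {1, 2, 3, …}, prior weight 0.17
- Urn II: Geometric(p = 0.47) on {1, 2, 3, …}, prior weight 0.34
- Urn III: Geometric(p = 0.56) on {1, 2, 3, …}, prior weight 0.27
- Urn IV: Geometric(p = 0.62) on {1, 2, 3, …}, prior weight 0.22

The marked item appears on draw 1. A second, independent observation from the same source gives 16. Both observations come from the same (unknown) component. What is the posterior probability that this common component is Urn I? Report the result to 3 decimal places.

The responsibility of component k is π_k f_k(x) divided by Σ_j π_j f_j(x).
Since both observations come from the same component, the likelihood for component k is f_k(x₁)·f_k(x₂).
  f_I = [0.13·(1−0.13)^0 = 0.13·1 = 0.13] × [0.0160965] = 0.00209255
  f_II = [0.47·(1−0.47)^0 = 0.47·1 = 0.47] × [3.43745e-05] = 1.6156e-05
  f_III = [0.56·(1−0.56)^0 = 0.56·1 = 0.56] × [2.51176e-06] = 1.40659e-06
  f_IV = [0.62·(1−0.62)^0 = 0.62·1 = 0.62] × [3.08422e-07] = 1.91222e-07
Multiply by the mixture weights:
  π_I·f_I = 0.17 × 0.00209255 = 0.000355733
  π_II·f_II = 0.34 × 1.6156e-05 = 5.49304e-06
  π_III·f_III = 0.27 × 1.40659e-06 = 3.79778e-07
  π_IV·f_IV = 0.22 × 1.91222e-07 = 4.20688e-08
Evidence: 0.000355733 + 5.49304e-06 + 3.79778e-07 + 4.20688e-08 = 0.000361648
P(Urn I | x₁, x₂) = 0.000355733 / 0.000361648 ≈ 0.984

0.984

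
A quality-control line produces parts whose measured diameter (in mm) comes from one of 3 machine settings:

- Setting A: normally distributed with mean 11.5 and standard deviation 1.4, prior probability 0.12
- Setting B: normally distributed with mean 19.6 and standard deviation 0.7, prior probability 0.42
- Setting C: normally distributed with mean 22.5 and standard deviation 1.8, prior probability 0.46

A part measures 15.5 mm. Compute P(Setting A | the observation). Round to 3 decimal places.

Apply Bayes' rule: the posterior for each component is proportional to its prior times its likelihood at x.
Component likelihoods at x = 15.5 mm:
  p_A = 0.00481007
  p_B = 2.02457e-08
  p_C = 0.000115245
Multiply by the mixture weights:
  π_A·p_A = 0.12 × 0.00481007 = 0.000577209
  π_B·p_B = 0.42 × 2.02457e-08 = 8.50318e-09
  π_C·p_C = 0.46 × 0.000115245 = 5.30125e-05
Sum: 0.000577209 + 8.50318e-09 + 5.30125e-05 = 0.00063023
Responsibility of Setting A: 0.000577209 / 0.00063023 ≈ 0.916

0.916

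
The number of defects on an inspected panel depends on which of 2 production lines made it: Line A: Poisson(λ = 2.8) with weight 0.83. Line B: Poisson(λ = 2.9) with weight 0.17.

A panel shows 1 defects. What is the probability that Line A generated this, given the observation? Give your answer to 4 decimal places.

Posterior ∝ prior × likelihood, so P(k | x) ∝ π_k f_k(x); normalise over all components.
Component likelihoods at x = 1 defects:
  f_A = 0.170268
  f_B = 0.159567
Weight by the priors:
  π_A·f_A = 0.83 × 0.170268 = 0.141323
  π_B·f_B = 0.17 × 0.159567 = 0.0271264
Evidence: 0.141323 + 0.0271264 = 0.168449
Responsibility of Line A: 0.141323 / 0.168449 ≈ 0.8390

0.8390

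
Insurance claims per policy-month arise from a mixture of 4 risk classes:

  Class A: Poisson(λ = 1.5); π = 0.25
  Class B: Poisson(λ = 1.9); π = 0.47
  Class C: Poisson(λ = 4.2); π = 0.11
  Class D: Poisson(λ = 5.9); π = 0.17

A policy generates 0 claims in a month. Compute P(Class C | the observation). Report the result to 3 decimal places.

0.013

By Bayes' theorem, P(k | x) = π_k f_k(x) / Σ_j π_j f_j(x).
Component likelihoods at x = 0 claims:
  f_A = e^(−1.5)·1.5^0/0! = 0.22313
  f_B = e^(−1.9)·1.9^0/0! = 0.149569
  f_C = e^(−4.2)·4.2^0/0! = 0.0149956
  f_D = e^(−5.9)·5.9^0/0! = 0.00273944
Unnormalised posteriors:
  π_A·f_A = 0.25 × 0.22313 = 0.0557825
  π_B·f_B = 0.47 × 0.149569 = 0.0702973
  π_C·f_C = 0.11 × 0.0149956 = 0.00164951
  π_D·f_D = 0.17 × 0.00273944 = 0.000465706
Evidence: 0.0557825 + 0.0702973 + 0.00164951 + 0.000465706 = 0.128195
P(Class C | the observation) = 0.00164951 / 0.128195 ≈ 0.013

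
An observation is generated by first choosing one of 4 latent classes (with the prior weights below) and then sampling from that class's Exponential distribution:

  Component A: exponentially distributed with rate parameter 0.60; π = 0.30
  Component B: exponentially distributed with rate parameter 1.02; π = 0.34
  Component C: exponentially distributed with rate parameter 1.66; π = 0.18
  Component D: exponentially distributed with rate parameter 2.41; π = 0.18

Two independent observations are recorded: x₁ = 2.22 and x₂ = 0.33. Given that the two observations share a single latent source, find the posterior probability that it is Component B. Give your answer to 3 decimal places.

0.444

Apply Bayes' rule: the posterior for each component is proportional to its prior times its likelihood at x.
Since both observations come from the same component, the likelihood for component k is f_k(x₁)·f_k(x₂).
  p_A = [0.60·e^(−0.60·2.22) = 0.60·e^(−1.3320) = 0.158369] × [0.492222] = 0.0779528
  p_B = [1.02·e^(−1.02·2.22) = 1.02·e^(−2.2644) = 0.10597] × [0.728478] = 0.077197
  p_C = [1.66·e^(−1.66·2.22) = 1.66·e^(−3.6852) = 0.041653] × [0.959846] = 0.0399804
  p_D = [2.41·e^(−2.41·2.22) = 2.41·e^(−5.3502) = 0.0114408] × [1.08798] = 0.0124474
Unnormalised posteriors:
  P(Z=A)·p_A = 0.30 × 0.0779528 = 0.0233859
  P(Z=B)·p_B = 0.34 × 0.077197 = 0.026247
  P(Z=C)·p_C = 0.18 × 0.0399804 = 0.00719648
  P(Z=D)·p_D = 0.18 × 0.0124474 = 0.00224053
Normaliser: 0.0233859 + 0.026247 + 0.00719648 + 0.00224053 = 0.0590698
P(Component B | x) = 0.026247 / 0.0590698 ≈ 0.444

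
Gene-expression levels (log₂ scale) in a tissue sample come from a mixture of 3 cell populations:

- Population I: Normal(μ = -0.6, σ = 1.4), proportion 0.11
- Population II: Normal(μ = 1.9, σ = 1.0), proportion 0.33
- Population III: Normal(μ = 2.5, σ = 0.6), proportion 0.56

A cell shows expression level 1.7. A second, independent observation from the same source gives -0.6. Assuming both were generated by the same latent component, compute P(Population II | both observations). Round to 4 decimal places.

Posterior ∝ prior × likelihood, so P(k | x) ∝ w_k f_k(x); normalise over all components.
Since both observations come from the same component, the likelihood for component k is f_k(x₁)·f_k(x₂).
  p_I = [(1/(1.4·√(2π)))·exp(−(1.7−-0.6)²/(2·1.4²)) = 0.284959·exp(-1.34949) = 0.0739105] × [0.284959] = 0.0210614
  p_II = [(1/(1.0·√(2π)))·exp(−(1.7−1.9)²/(2·1.0²)) = 0.398942·exp(-0.02000) = 0.391043] × [0.0175283] = 0.00685431
  p_III = [(1/(0.6·√(2π)))·exp(−(1.7−2.5)²/(2·0.6²)) = 0.664904·exp(-0.88889) = 0.27335] × [1.06202e-06] = 2.90304e-07
Multiply by the mixture weights:
  w_I·p_I = 0.11 × 0.0210614 = 0.00231676
  w_II·p_II = 0.33 × 0.00685431 = 0.00226192
  w_III·p_III = 0.56 × 2.90304e-07 = 1.6257e-07
Normaliser: 0.00231676 + 0.00226192 + 1.6257e-07 = 0.00457884
So the posterior for Population II is 0.00226192 / 0.00457884 ≈ 0.4940.

0.4940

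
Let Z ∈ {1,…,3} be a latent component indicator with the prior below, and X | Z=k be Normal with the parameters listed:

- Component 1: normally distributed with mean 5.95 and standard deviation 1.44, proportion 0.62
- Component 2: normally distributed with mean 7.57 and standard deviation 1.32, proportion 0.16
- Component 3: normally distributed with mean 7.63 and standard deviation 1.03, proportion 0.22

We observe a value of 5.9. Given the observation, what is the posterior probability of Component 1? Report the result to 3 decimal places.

By Bayes' theorem, P(k | x) = π_k f_k(x) / Σ_j π_j f_j(x).
Component likelihoods at x = 5.9:
  p_1 = 0.276876
  p_2 = 0.135759
  p_3 = 0.0945104
Multiply by the mixture weights:
  π_1·p_1 = 0.62 × 0.276876 = 0.171663
  π_2·p_2 = 0.16 × 0.135759 = 0.0217214
  π_3·p_3 = 0.22 × 0.0945104 = 0.0207923
Evidence: 0.171663 + 0.0217214 + 0.0207923 = 0.214177
Responsibility of Component 1: 0.171663 / 0.214177 ≈ 0.802

0.802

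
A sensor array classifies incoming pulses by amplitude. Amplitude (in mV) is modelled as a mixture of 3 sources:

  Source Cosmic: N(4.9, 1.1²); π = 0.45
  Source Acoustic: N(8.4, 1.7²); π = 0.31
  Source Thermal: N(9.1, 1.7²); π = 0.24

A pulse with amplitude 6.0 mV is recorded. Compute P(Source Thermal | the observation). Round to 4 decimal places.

P(component k | x) = π_k·f_k(x) / marginal(x), where marginal(x) = Σ_j π_j·f_j(x).
Normal densities:
  L_Cosmic = (1/(1.1·√(2π)))·exp(−(6.0−4.9)²/(2·1.1²)) = 0.362675·exp(-0.50000) = 0.219973
  L_Acoustic = (1/(1.7·√(2π)))·exp(−(6.0−8.4)²/(2·1.7²)) = 0.234672·exp(-0.99654) = 0.0866302
  L_Thermal = (1/(1.7·√(2π)))·exp(−(6.0−9.1)²/(2·1.7²)) = 0.234672·exp(-1.66263) = 0.0445031
Multiply by the mixture weights:
  π_Cosmic·L_Cosmic = 0.45 × 0.219973 = 0.098988
  π_Acoustic·L_Acoustic = 0.31 × 0.0866302 = 0.0268554
  π_Thermal·L_Thermal = 0.24 × 0.0445031 = 0.0106807
Normaliser: 0.098988 + 0.0268554 + 0.0106807 = 0.136524
So the posterior for Source Thermal is 0.0106807 / 0.136524 ≈ 0.0782.

0.0782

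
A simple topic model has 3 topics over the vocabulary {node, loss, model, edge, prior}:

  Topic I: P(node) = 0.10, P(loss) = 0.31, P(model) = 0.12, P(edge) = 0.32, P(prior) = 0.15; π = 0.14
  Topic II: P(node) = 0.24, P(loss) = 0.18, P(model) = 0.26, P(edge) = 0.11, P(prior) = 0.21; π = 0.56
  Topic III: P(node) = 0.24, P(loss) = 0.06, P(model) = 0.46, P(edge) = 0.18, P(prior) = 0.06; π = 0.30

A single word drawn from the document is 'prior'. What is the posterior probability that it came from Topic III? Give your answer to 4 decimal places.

Apply Bayes' rule: the posterior for each component is proportional to its prior times its likelihood at x.
Component likelihoods at x = 'prior':
  L_I = 0.15
  L_II = 0.21
  L_III = 0.06
Multiply by the mixture weights:
  π_I·L_I = 0.14 × 0.15 = 0.021
  π_II·L_II = 0.56 × 0.21 = 0.1176
  π_III·L_III = 0.30 × 0.06 = 0.018
Normaliser: 0.021 + 0.1176 + 0.018 = 0.1566
P(Topic III | x) = 0.018 / 0.1566 ≈ 0.1149

0.1149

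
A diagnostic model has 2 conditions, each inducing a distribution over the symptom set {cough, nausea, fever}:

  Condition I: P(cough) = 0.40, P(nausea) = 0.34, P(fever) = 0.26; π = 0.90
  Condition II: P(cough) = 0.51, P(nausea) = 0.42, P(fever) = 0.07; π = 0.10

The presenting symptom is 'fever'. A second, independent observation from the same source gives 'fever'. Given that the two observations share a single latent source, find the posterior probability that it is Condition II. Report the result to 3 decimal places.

The responsibility of component k is P(Z=k) f_k(x) divided by Σ_j P(Z=j) f_j(x).
Since both observations come from the same component, the likelihood for component k is f_k(x₁)·f_k(x₂).
  p_I = [P(fever | comp) = 0.26] × [0.26] = 0.0676
  p_II = [P(fever | comp) = 0.07] × [0.07] = 0.0049
Prior × likelihood for each component:
  P(Z=I)·p_I = 0.90 × 0.0676 = 0.06084
  P(Z=II)·p_II = 0.10 × 0.0049 = 0.00049
Normaliser: 0.06084 + 0.00049 = 0.06133
P(Condition II | x) ≈ 0.008

0.008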